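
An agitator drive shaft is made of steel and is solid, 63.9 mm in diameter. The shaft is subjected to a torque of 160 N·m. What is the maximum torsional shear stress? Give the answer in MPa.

J = πd⁴/32 = π(0.0639)⁴/32 = 1.637×10^-6 m⁴.
τ_max = T·r/J = 160.0 × 0.0319 / 1.637×10^-6 = 3.123×10^6 Pa.

3.12 MPa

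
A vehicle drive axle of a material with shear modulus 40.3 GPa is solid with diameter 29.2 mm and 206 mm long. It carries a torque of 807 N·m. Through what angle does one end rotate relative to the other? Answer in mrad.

57.8 mrad

J = πd⁴/32 = π(0.0292)⁴/32 = 7.137×10^-8 m⁴.
θ = T·L/(G·J) = 807.0 × 0.206 / (40.3×10⁹ × 7.137×10^-8) = 0.05780 rad.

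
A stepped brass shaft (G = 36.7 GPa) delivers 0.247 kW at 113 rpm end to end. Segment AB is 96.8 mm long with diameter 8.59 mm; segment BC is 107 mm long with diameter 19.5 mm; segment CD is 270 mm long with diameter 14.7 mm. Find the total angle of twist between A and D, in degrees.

ω = 2π·113/60 = 11.83 rad/s, so T = P/ω = 0.247×10³ / 11.83 = 20.87 N·m.
J_AB = π(0.00859)⁴/32 = 5.35×10^-10 m⁴; J_BC = π(0.0195)⁴/32 = 1.42×10^-8 m⁴; J_CD = π(0.0147)⁴/32 = 4.58×10^-9 m⁴.
θ = (T/G)·Σ L_i/J_i = (20.87/36.7×10⁹)·(0.0968/5.35×10^-10 + 0.107/1.42×10^-8 + 0.270/4.58×10^-9) = 0.1408 rad.

8.07°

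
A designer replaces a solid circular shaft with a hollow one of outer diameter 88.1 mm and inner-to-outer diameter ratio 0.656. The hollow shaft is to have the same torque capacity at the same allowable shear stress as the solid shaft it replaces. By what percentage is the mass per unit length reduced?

34.7 %

Equal τ_max and T ⇒ the solid shaft needs d_s³ = d_o³(1−k⁴), so d_s = 88.1·(1−0.656⁴)^(1/3) = 82.29 mm.
Area ratio A_h/A_s = d_o²(1−k²)/d_s² = (1−k²)/(1−k⁴)^(2/3) = 0.6530.
Mass saving = 1 − 0.6530 = 34.7 %.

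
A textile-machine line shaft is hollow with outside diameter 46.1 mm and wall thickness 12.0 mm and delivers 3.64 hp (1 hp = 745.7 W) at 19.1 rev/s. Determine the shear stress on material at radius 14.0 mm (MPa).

ω = 2π·19.1 = 120.0 rad/s, so T = P/ω = 3.64×745.7 / 120.0 = 22.62 N·m.
J = π(d_o⁴ − d_i⁴)/32 = π(0.0461⁴ − 0.0221⁴)/32 = 4.200×10^-7 m⁴.
Shear stress varies linearly with radius: τ = T·r/J = 22.62 × 0.0140 / 4.200×10^-7 = 7.539×10^5 Pa.

0.754 MPa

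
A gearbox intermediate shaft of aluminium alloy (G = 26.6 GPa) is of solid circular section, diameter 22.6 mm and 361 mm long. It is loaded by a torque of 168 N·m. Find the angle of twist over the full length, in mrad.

J = πd⁴/32 = π(0.0226)⁴/32 = 2.561×10^-8 m⁴.
θ = T·L/(G·J) = 168.0 × 0.361 / (26.6×10⁹ × 2.561×10^-8) = 0.08902 rad.

89.0 mrad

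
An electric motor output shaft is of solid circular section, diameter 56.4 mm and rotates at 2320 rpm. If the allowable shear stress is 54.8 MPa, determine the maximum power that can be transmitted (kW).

J = πd⁴/32 = π(0.0564)⁴/32 = 9.934×10^-7 m⁴.
T_max = τ_allow·J/r = 5.48×10^7 × 9.934×10^-7 / 0.0282 = 1930 N·m.
ω = 2π·2320/60 = 242.9 rad/s, so P_max = T_max·ω = 4.690×10^5 W.

469 kW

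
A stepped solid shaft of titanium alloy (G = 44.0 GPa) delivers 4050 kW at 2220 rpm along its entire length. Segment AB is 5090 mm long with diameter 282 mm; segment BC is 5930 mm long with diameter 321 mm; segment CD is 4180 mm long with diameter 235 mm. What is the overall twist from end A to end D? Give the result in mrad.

ω = 2π·2220/60 = 232.5 rad/s, so T = P/ω = 4050×10³ / 232.5 = 17420 N·m.
J_AB = π(0.282)⁴/32 = 6.21×10^-4 m⁴; J_BC = π(0.321)⁴/32 = 1.04×10^-3 m⁴; J_CD = π(0.235)⁴/32 = 2.99×10^-4 m⁴.
θ = (T/G)·Σ L_i/J_i = (17420/44.0×10⁹)·(5.09/6.21×10^-4 + 5.93/1.04×10^-3 + 4.18/2.99×10^-4) = 0.01103 rad.

11.0 mrad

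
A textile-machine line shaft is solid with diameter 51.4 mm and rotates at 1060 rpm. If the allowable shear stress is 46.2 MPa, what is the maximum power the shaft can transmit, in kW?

137 kW

J = πd⁴/32 = π(0.0514)⁴/32 = 6.853×10^-7 m⁴.
T_max = τ_allow·J/r = 4.62×10^7 × 6.853×10^-7 / 0.0257 = 1232 N·m.
ω = 2π·1060/60 = 111.0 rad/s, so P_max = T_max·ω = 1.367×10^5 W.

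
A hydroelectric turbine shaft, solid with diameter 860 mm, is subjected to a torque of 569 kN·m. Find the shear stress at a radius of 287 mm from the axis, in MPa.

3.04 MPa

J = πd⁴/32 = π(0.860)⁴/32 = 0.05370 m⁴.
Shear stress varies linearly with radius: τ = T·r/J = 569000 × 0.287 / 0.05370 = 3.041×10^6 Pa.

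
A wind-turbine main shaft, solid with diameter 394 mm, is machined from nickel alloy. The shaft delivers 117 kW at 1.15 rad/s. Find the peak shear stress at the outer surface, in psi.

1230 psi

ω = 1.15 rad/s, so T = P/ω = 117×10³ / 1.150 = 101700 N·m.
J = πd⁴/32 = π(0.394)⁴/32 = 2.366×10^-3 m⁴.
τ_max = T·r/J = 101700 × 0.197 / 2.366×10^-3 = 8.472×10^6 Pa.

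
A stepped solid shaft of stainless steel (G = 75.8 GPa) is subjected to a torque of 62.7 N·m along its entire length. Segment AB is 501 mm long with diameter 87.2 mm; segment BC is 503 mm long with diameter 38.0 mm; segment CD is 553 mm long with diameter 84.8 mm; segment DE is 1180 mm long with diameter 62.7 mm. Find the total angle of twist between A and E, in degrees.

J_AB = π(0.0872)⁴/32 = 5.68×10^-6 m⁴; J_BC = π(0.0380)⁴/32 = 2.05×10^-7 m⁴; J_CD = π(0.0848)⁴/32 = 5.08×10^-6 m⁴; J_DE = π(0.0627)⁴/32 = 1.52×10^-6 m⁴.
θ = (T/G)·Σ L_i/J_i = (62.70/75.8×10⁹)·(0.501/5.68×10^-6 + 0.503/2.05×10^-7 + 0.553/5.08×10^-6 + 1.18/1.52×10^-6) = 2.839×10^-3 rad.

0.163°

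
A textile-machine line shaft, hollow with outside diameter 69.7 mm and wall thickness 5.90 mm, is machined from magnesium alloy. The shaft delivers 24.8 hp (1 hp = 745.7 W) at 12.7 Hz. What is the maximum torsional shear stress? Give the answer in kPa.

6650 kPa

ω = 2π·12.7 = 79.80 rad/s, so T = P/ω = 24.8×745.7 / 79.80 = 231.8 N·m.
J = π(d_o⁴ − d_i⁴)/32 = π(0.0697⁴ − 0.0579⁴)/32 = 1.214×10^-6 m⁴.
τ_max = T·r/J = 231.8 × 0.0348 / 1.214×10^-6 = 6.655×10^6 Pa.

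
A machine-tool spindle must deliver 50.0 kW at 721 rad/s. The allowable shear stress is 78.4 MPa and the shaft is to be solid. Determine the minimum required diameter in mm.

ω = 721 rad/s, so T = P/ω = 50.0×10³ / 721.0 = 69.35 N·m.
For a solid shaft τ_max = 16T/(πd³), so d = (16T/(π τ_allow))^(1/3) = (16·69.35/(π·7.84×10^7))^(1/3) = 0.01652 m.

16.5 mm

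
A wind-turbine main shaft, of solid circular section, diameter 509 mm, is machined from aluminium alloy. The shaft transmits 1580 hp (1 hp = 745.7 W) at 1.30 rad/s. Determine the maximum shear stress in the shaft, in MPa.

35.0 MPa

ω = 1.30 rad/s, so T = P/ω = 1580×745.7 / 1.300 = 906300 N·m.
J = πd⁴/32 = π(0.509)⁴/32 = 6.590×10^-3 m⁴.
τ_max = T·r/J = 906300 × 0.255 / 6.590×10^-3 = 3.500×10^7 Pa.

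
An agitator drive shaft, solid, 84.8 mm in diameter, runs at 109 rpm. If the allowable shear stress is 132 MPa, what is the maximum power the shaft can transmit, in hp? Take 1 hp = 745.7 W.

J = πd⁴/32 = π(0.0848)⁴/32 = 5.077×10^-6 m⁴.
T_max = τ_allow·J/r = 1.32×10^8 × 5.077×10^-6 / 0.0424 = 15800 N·m.
ω = 2π·109/60 = 11.41 rad/s, so P_max = T_max·ω = 1.804×10^5 W.

242 hp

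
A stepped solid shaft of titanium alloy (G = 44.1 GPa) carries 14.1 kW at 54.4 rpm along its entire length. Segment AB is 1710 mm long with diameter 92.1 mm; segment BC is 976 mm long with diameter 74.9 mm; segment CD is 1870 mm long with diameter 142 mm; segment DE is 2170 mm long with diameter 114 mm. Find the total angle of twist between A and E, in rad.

ω = 2π·54.4/60 = 5.697 rad/s, so T = P/ω = 14.1×10³ / 5.697 = 2475 N·m.
J_AB = π(0.0921)⁴/32 = 7.06×10^-6 m⁴; J_BC = π(0.0749)⁴/32 = 3.09×10^-6 m⁴; J_CD = π(0.142)⁴/32 = 3.99×10^-5 m⁴; J_DE = π(0.114)⁴/32 = 1.66×10^-5 m⁴.
θ = (T/G)·Σ L_i/J_i = (2475/44.1×10⁹)·(1.71/7.06×10^-6 + 0.976/3.09×10^-6 + 1.87/3.99×10^-5 + 2.17/1.66×10^-5) = 0.04129 rad.

0.0413 rad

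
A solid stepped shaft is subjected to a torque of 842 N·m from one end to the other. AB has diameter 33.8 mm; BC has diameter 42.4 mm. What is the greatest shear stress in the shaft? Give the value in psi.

16100 psi

Under the same torque, τ_max = 16T/(πd³) is largest where d is smallest — segment AB (d = 33.8 mm).
τ_max = 16·842.0/(π·(0.0338)³) = 1.111×10^8 Pa.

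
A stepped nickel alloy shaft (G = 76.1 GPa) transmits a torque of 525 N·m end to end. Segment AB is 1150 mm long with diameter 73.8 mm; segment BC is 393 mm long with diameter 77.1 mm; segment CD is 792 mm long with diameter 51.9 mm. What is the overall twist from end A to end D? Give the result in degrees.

0.640°

J_AB = π(0.0738)⁴/32 = 2.91×10^-6 m⁴; J_BC = π(0.0771)⁴/32 = 3.47×10^-6 m⁴; J_CD = π(0.0519)⁴/32 = 7.12×10^-7 m⁴.
θ = (T/G)·Σ L_i/J_i = (525.0/76.1×10⁹)·(1.15/2.91×10^-6 + 0.393/3.47×10^-6 + 0.792/7.12×10^-7) = 0.01118 rad.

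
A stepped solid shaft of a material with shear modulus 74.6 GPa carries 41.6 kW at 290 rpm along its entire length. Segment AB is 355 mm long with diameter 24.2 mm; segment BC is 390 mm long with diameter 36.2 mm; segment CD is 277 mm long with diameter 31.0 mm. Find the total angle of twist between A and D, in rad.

ω = 2π·290/60 = 30.37 rad/s, so T = P/ω = 41.6×10³ / 30.37 = 1370 N·m.
J_AB = π(0.0242)⁴/32 = 3.37×10^-8 m⁴; J_BC = π(0.0362)⁴/32 = 1.69×10^-7 m⁴; J_CD = π(0.0310)⁴/32 = 9.07×10^-8 m⁴.
θ = (T/G)·Σ L_i/J_i = (1370/74.6×10⁹)·(0.355/3.37×10^-8 + 0.390/1.69×10^-7 + 0.277/9.07×10^-8) = 0.2922 rad.

0.292 rad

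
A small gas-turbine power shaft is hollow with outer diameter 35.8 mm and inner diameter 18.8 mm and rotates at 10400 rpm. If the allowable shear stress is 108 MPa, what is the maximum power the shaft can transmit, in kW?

J = π(d_o⁴ − d_i⁴)/32 = π(0.0358⁴ − 0.0188⁴)/32 = 1.490×10^-7 m⁴.
T_max = τ_allow·J/r = 1.08×10^8 × 1.490×10^-7 / 0.0179 = 899.0 N·m.
ω = 2π·10400/60 = 1089 rad/s, so P_max = T_max·ω = 9.791×10^5 W.

979 kW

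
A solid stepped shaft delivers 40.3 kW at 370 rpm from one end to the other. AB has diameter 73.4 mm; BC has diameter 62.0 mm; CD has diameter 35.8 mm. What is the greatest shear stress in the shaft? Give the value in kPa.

ω = 2π·370/60 = 38.75 rad/s, so T = P/ω = 40.3×10³ / 38.75 = 1040 N·m.
Under the same torque, τ_max = 16T/(πd³) is largest where d is smallest — segment CD (d = 35.8 mm).
τ_max = 16·1040/(π·(0.0358)³) = 1.155×10^8 Pa.

115000 kPa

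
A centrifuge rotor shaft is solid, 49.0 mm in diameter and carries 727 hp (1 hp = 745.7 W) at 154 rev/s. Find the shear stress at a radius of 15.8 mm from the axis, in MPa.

15.6 MPa

ω = 2π·154 = 967.6 rad/s, so T = P/ω = 727×745.7 / 967.6 = 560.3 N·m.
J = πd⁴/32 = π(0.0490)⁴/32 = 5.660×10^-7 m⁴.
Shear stress varies linearly with radius: τ = T·r/J = 560.3 × 0.0158 / 5.660×10^-7 = 1.564×10^7 Pa.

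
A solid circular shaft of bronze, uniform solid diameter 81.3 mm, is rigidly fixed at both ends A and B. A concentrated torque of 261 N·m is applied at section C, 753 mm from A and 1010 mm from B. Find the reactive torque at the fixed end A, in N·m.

With uniform GJ and both ends fixed, compatibility θ_AC = θ_CB gives T_A·a = T_B·b, together with T_A + T_B = T₀.
T_A = T₀·b/(a+b) = 261.0·1010/1763 = 149.5 N·m; T_B = 111.5 N·m.

150 N·m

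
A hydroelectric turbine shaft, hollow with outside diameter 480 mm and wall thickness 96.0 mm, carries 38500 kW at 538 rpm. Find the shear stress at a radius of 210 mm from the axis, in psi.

4590 psi

ω = 2π·538/60 = 56.34 rad/s, so T = P/ω = 38500×10³ / 56.34 = 683400 N·m.
J = π(d_o⁴ − d_i⁴)/32 = π(0.480⁴ − 0.288⁴)/32 = 4.536×10^-3 m⁴.
Shear stress varies linearly with radius: τ = T·r/J = 683400 × 0.210 / 4.536×10^-3 = 3.164×10^7 Pa.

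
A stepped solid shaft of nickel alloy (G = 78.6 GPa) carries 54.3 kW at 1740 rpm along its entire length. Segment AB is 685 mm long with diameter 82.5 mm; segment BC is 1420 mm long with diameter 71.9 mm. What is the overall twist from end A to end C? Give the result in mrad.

2.62 mrad

ω = 2π·1740/60 = 182.2 rad/s, so T = P/ω = 54.3×10³ / 182.2 = 298.0 N·m.
J_AB = π(0.0825)⁴/32 = 4.55×10^-6 m⁴; J_BC = π(0.0719)⁴/32 = 2.62×10^-6 m⁴.
θ = (T/G)·Σ L_i/J_i = (298.0/78.6×10⁹)·(0.685/4.55×10^-6 + 1.42/2.62×10^-6) = 2.623×10^-3 rad.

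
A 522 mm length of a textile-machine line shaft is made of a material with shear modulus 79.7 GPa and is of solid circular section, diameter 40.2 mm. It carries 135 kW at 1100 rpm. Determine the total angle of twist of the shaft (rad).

0.0299 rad

ω = 2π·1100/60 = 115.2 rad/s, so T = P/ω = 135×10³ / 115.2 = 1172 N·m.
J = πd⁴/32 = π(0.0402)⁴/32 = 2.564×10^-7 m⁴.
θ = T·L/(G·J) = 1172 × 0.522 / (79.7×10⁹ × 2.564×10^-7) = 0.02994 rad.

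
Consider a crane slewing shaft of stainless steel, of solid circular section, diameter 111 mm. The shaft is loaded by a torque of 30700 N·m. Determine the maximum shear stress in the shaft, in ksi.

16.6 ksi

J = πd⁴/32 = π(0.111)⁴/32 = 1.490×10^-5 m⁴.
τ_max = T·r/J = 30700 × 0.0555 / 1.490×10^-5 = 1.143×10^8 Pa.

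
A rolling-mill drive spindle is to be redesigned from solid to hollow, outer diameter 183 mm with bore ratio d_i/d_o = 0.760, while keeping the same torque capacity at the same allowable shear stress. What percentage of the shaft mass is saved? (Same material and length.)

44.6 %

Equal τ_max and T ⇒ the solid shaft needs d_s³ = d_o³(1−k⁴), so d_s = 183·(1−0.760⁴)^(1/3) = 159.8 mm.
Area ratio A_h/A_s = d_o²(1−k²)/d_s² = (1−k²)/(1−k⁴)^(2/3) = 0.5537.
Mass saving = 1 − 0.5537 = 44.6 %.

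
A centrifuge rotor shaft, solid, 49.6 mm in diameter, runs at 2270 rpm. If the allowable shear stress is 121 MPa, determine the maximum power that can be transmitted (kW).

J = πd⁴/32 = π(0.0496)⁴/32 = 5.942×10^-7 m⁴.
T_max = τ_allow·J/r = 1.21×10^8 × 5.942×10^-7 / 0.0248 = 2899 N·m.
ω = 2π·2270/60 = 237.7 rad/s, so P_max = T_max·ω = 6.892×10^5 W.

689 kW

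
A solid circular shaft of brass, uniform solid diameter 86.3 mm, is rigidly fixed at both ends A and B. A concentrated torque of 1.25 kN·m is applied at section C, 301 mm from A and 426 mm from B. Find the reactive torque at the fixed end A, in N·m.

732 N·m

With uniform GJ and both ends fixed, compatibility θ_AC = θ_CB gives T_A·a = T_B·b, together with T_A + T_B = T₀.
T_A = T₀·b/(a+b) = 1250·426/727.0 = 732.5 N·m; T_B = 517.5 N·m.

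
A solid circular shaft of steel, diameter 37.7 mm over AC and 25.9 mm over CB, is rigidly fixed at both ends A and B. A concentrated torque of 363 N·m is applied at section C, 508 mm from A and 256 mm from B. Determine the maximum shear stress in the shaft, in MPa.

32.6 MPa

Compatibility: T_A·a/J_AC = T_B·b/J_CB with T_A + T_B = T₀.
J_AC = 1.98×10^-7 m⁴, J_CB = 4.42×10^-8 m⁴, so T_A = T₀·(J_AC/a)/((J_AC/a)+(J_CB/b)) = 251.7 N·m, T_B = 111.3 N·m.
τ in each portion: τ_AC = 2.39×10^7 Pa, τ_CB = 3.26×10^7 Pa; maximum is in CB.
τ_max = T_CB·r/J = 111.3·0.0129/4.42×10^-8 = 3.262×10^7 Pa.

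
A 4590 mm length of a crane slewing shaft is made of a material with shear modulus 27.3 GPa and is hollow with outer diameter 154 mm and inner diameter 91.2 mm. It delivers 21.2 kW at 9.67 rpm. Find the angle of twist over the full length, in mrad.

ω = 2π·9.67/60 = 1.013 rad/s, so T = P/ω = 21.2×10³ / 1.013 = 20940 N·m.
J = π(d_o⁴ − d_i⁴)/32 = π(0.154⁴ − 0.0912⁴)/32 = 4.843×10^-5 m⁴.
θ = T·L/(G·J) = 20940 × 4.59 / (27.3×10⁹ × 4.843×10^-5) = 0.07269 rad.

72.7 mrad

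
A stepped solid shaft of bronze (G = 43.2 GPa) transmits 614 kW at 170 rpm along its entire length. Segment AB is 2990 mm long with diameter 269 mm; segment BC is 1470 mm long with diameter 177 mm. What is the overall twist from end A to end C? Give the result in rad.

ω = 2π·170/60 = 17.80 rad/s, so T = P/ω = 614×10³ / 17.80 = 34490 N·m.
J_AB = π(0.269)⁴/32 = 5.14×10^-4 m⁴; J_BC = π(0.177)⁴/32 = 9.64×10^-5 m⁴.
θ = (T/G)·Σ L_i/J_i = (34490/43.2×10⁹)·(2.99/5.14×10^-4 + 1.47/9.64×10^-5) = 0.01682 rad.

0.0168 rad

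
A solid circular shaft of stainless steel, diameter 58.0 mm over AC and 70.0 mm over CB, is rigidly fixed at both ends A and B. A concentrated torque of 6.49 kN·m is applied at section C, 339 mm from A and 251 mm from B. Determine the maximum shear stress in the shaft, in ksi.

Compatibility: T_A·a/J_AC = T_B·b/J_CB with T_A + T_B = T₀.
J_AC = 1.11×10^-6 m⁴, J_CB = 2.36×10^-6 m⁴, so T_A = T₀·(J_AC/a)/((J_AC/a)+(J_CB/b)) = 1679 N·m, T_B = 4811 N·m.
τ in each portion: τ_AC = 4.38×10^7 Pa, τ_CB = 7.14×10^7 Pa; maximum is in CB.
τ_max = T_CB·r/J = 4811·0.0350/2.36×10^-6 = 7.144×10^7 Pa.

10.4 ksi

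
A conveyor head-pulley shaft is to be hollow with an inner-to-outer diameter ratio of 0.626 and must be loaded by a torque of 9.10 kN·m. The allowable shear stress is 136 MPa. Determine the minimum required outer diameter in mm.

73.8 mm

For a hollow shaft with d_i/d_o = 0.626: τ_max = 16T/(π d_o³ (1−k⁴)), so d_o = [16T/(π τ_allow (1−k⁴))]^(1/3) = [16·9100/(π·1.36×10^8·0.8464)]^(1/3) = 0.07384 m.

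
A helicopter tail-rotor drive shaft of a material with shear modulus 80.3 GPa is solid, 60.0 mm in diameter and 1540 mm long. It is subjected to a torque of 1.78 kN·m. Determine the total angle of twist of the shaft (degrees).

1.54°

J = πd⁴/32 = π(0.0600)⁴/32 = 1.272×10^-6 m⁴.
θ = T·L/(G·J) = 1780 × 1.54 / (80.3×10⁹ × 1.272×10^-6) = 0.02683 rad.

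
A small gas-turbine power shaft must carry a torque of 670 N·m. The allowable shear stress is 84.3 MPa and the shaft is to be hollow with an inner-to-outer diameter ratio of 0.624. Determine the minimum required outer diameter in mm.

36.3 mm

For a hollow shaft with d_i/d_o = 0.624: τ_max = 16T/(π d_o³ (1−k⁴)), so d_o = [16T/(π τ_allow (1−k⁴))]^(1/3) = [16·670.0/(π·8.43×10^7·0.8484)]^(1/3) = 0.03627 m.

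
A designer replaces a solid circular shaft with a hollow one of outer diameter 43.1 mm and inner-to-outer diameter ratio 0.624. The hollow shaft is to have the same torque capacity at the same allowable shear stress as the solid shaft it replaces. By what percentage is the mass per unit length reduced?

31.9 %

Equal τ_max and T ⇒ the solid shaft needs d_s³ = d_o³(1−k⁴), so d_s = 43.1·(1−0.624⁴)^(1/3) = 40.80 mm.
Area ratio A_h/A_s = d_o²(1−k²)/d_s² = (1−k²)/(1−k⁴)^(2/3) = 0.6814.
Mass saving = 1 − 0.6814 = 31.9 %.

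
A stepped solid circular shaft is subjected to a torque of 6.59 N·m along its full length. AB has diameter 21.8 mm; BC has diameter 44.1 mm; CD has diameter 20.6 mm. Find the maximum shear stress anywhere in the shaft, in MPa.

3.84 MPa

Under the same torque, τ_max = 16T/(πd³) is largest where d is smallest — segment CD (d = 20.6 mm).
τ_max = 16·6.590/(π·(0.0206)³) = 3.839×10^6 Pa.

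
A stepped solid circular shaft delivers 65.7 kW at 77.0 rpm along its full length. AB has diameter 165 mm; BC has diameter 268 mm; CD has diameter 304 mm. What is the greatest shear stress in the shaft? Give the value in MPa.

ω = 2π·77.0/60 = 8.063 rad/s, so T = P/ω = 65.7×10³ / 8.063 = 8148 N·m.
Under the same torque, τ_max = 16T/(πd³) is largest where d is smallest — segment AB (d = 165 mm).
τ_max = 16·8148/(π·(0.165)³) = 9.238×10^6 Pa.

9.24 MPa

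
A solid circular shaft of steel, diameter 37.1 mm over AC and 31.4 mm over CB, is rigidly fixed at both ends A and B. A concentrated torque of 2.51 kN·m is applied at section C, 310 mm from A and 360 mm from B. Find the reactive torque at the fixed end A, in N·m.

Compatibility: T_A·a/J_AC = T_B·b/J_CB with T_A + T_B = T₀.
J_AC = 1.86×10^-7 m⁴, J_CB = 9.54×10^-8 m⁴, so T_A = T₀·(J_AC/a)/((J_AC/a)+(J_CB/b)) = 1741 N·m, T_B = 769.2 N·m.

1740 N·m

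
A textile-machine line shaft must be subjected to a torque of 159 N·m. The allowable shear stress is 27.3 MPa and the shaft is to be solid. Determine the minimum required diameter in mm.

For a solid shaft τ_max = 16T/(πd³), so d = (16T/(π τ_allow))^(1/3) = (16·159.0/(π·2.73×10^7))^(1/3) = 0.03096 m.

31.0 mm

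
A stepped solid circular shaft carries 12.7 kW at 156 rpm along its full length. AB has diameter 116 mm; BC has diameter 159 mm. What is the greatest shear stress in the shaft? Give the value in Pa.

2.54e6 Pa

ω = 2π·156/60 = 16.34 rad/s, so T = P/ω = 12.7×10³ / 16.34 = 777.4 N·m.
Under the same torque, τ_max = 16T/(πd³) is largest where d is smallest — segment AB (d = 116 mm).
τ_max = 16·777.4/(π·(0.116)³) = 2.537×10^6 Pa.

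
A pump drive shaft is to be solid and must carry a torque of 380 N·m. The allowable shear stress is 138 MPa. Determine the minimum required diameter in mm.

24.1 mm

For a solid shaft τ_max = 16T/(πd³), so d = (16T/(π τ_allow))^(1/3) = (16·380.0/(π·1.38×10^8))^(1/3) = 0.02412 m.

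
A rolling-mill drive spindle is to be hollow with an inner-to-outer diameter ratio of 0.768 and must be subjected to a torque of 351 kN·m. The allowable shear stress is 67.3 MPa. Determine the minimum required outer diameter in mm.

344 mm

For a hollow shaft with d_i/d_o = 0.768: τ_max = 16T/(π d_o³ (1−k⁴)), so d_o = [16T/(π τ_allow (1−k⁴))]^(1/3) = [16·351000/(π·6.73×10^7·0.6521)]^(1/3) = 0.3441 m.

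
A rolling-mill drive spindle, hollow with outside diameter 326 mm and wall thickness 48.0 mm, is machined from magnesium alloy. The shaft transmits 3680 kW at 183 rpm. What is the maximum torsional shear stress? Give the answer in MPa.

37.5 MPa

ω = 2π·183/60 = 19.16 rad/s, so T = P/ω = 3680×10³ / 19.16 = 192000 N·m.
J = π(d_o⁴ − d_i⁴)/32 = π(0.326⁴ − 0.230⁴)/32 = 8.341×10^-4 m⁴.
τ_max = T·r/J = 192000 × 0.163 / 8.341×10^-4 = 3.753×10^7 Pa.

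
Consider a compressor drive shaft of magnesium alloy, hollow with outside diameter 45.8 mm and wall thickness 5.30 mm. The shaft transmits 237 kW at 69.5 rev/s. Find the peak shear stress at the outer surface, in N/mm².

44.2 N/mm²

ω = 2π·69.5 = 436.7 rad/s, so T = P/ω = 237×10³ / 436.7 = 542.7 N·m.
J = π(d_o⁴ − d_i⁴)/32 = π(0.0458⁴ − 0.0352⁴)/32 = 2.813×10^-7 m⁴.
τ_max = T·r/J = 542.7 × 0.0229 / 2.813×10^-7 = 4.419×10^7 Pa.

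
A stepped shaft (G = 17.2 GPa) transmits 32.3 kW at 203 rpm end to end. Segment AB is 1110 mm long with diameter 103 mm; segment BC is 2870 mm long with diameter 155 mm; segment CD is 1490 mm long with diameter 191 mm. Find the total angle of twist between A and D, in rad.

ω = 2π·203/60 = 21.26 rad/s, so T = P/ω = 32.3×10³ / 21.26 = 1519 N·m.
J_AB = π(0.103)⁴/32 = 1.10×10^-5 m⁴; J_BC = π(0.155)⁴/32 = 5.67×10^-5 m⁴; J_CD = π(0.191)⁴/32 = 1.31×10^-4 m⁴.
θ = (T/G)·Σ L_i/J_i = (1519/17.2×10⁹)·(1.11/1.10×10^-5 + 2.87/5.67×10^-5 + 1.49/1.31×10^-4) = 0.01436 rad.

0.0144 rad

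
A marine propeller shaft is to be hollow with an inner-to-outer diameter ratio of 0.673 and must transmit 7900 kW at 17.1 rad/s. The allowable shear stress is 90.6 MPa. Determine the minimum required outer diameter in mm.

320 mm

ω = 17.1 rad/s, so T = P/ω = 7900×10³ / 17.10 = 462000 N·m.
For a hollow shaft with d_i/d_o = 0.673: τ_max = 16T/(π d_o³ (1−k⁴)), so d_o = [16T/(π τ_allow (1−k⁴))]^(1/3) = [16·462000/(π·9.06×10^7·0.7949)]^(1/3) = 0.3197 m.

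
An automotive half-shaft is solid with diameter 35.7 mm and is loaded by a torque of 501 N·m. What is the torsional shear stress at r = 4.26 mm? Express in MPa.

13.4 MPa

J = πd⁴/32 = π(0.0357)⁴/32 = 1.595×10^-7 m⁴.
Shear stress varies linearly with radius: τ = T·r/J = 501.0 × 0.00426 / 1.595×10^-7 = 1.338×10^7 Pa.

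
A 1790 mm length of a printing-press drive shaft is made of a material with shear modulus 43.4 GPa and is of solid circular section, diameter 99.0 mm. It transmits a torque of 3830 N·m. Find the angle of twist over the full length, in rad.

0.0168 rad

J = πd⁴/32 = π(0.0990)⁴/32 = 9.431×10^-6 m⁴.
θ = T·L/(G·J) = 3830 × 1.79 / (43.4×10⁹ × 9.431×10^-6) = 0.01675 rad.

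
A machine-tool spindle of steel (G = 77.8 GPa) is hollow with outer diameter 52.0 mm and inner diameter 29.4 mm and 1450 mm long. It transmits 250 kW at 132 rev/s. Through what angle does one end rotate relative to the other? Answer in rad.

0.00872 rad

ω = 2π·132 = 829.4 rad/s, so T = P/ω = 250×10³ / 829.4 = 301.4 N·m.
J = π(d_o⁴ − d_i⁴)/32 = π(0.0520⁴ − 0.0294⁴)/32 = 6.445×10^-7 m⁴.
θ = T·L/(G·J) = 301.4 × 1.45 / (77.8×10⁹ × 6.445×10^-7) = 8.717×10^-3 rad.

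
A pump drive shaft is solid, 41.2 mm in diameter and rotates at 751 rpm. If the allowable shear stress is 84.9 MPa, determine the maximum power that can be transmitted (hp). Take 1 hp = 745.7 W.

J = πd⁴/32 = π(0.0412)⁴/32 = 2.829×10^-7 m⁴.
T_max = τ_allow·J/r = 8.49×10^7 × 2.829×10^-7 / 0.0206 = 1166 N·m.
ω = 2π·751/60 = 78.64 rad/s, so P_max = T_max·ω = 9.168×10^4 W.

123 hp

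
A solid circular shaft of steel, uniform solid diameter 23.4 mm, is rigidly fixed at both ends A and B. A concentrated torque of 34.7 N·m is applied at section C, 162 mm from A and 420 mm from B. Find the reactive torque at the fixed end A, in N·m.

25.0 N·m

With uniform GJ and both ends fixed, compatibility θ_AC = θ_CB gives T_A·a = T_B·b, together with T_A + T_B = T₀.
T_A = T₀·b/(a+b) = 34.70·420/582.0 = 25.04 N·m; T_B = 9.659 N·m.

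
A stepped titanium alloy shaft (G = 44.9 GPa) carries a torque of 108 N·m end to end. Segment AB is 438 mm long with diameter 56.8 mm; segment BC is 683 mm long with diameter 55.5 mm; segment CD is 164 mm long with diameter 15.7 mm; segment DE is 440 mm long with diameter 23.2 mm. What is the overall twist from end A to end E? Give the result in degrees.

J_AB = π(0.0568)⁴/32 = 1.02×10^-6 m⁴; J_BC = π(0.0555)⁴/32 = 9.31×10^-7 m⁴; J_CD = π(0.0157)⁴/32 = 5.96×10^-9 m⁴; J_DE = π(0.0232)⁴/32 = 2.84×10^-8 m⁴.
θ = (T/G)·Σ L_i/J_i = (108.0/44.9×10⁹)·(0.438/1.02×10^-6 + 0.683/9.31×10^-7 + 0.164/5.96×10^-9 + 0.440/2.84×10^-8) = 0.1061 rad.

6.08°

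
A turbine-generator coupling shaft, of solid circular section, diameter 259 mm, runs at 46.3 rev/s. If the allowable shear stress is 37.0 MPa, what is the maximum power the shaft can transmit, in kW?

36700 kW

J = πd⁴/32 = π(0.259)⁴/32 = 4.418×10^-4 m⁴.
T_max = τ_allow·J/r = 3.70×10^7 × 4.418×10^-4 / 0.130 = 126200 N·m.
ω = 2π·46.3 = 290.9 rad/s, so P_max = T_max·ω = 3.672×10^7 W.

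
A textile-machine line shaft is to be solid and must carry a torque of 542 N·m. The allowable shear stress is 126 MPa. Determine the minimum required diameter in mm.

28.0 mm

For a solid shaft τ_max = 16T/(πd³), so d = (16T/(π τ_allow))^(1/3) = (16·542.0/(π·1.26×10^8))^(1/3) = 0.02798 m.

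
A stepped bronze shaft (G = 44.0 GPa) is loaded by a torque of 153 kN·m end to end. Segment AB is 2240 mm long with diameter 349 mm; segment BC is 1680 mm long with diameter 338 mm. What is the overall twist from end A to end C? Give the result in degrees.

0.568°

J_AB = π(0.349)⁴/32 = 1.46×10^-3 m⁴; J_BC = π(0.338)⁴/32 = 1.28×10^-3 m⁴.
θ = (T/G)·Σ L_i/J_i = (153000/44.0×10⁹)·(2.24/1.46×10^-3 + 1.68/1.28×10^-3) = 9.907×10^-3 rad.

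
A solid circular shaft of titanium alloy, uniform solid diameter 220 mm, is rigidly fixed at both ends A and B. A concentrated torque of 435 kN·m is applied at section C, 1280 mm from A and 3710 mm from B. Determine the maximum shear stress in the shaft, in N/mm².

155 N/mm²

With uniform GJ and both ends fixed, compatibility θ_AC = θ_CB gives T_A·a = T_B·b, together with T_A + T_B = T₀.
T_A = T₀·b/(a+b) = 435000·3710/4990 = 323400 N·m; T_B = 111600 N·m.
τ in each portion: τ_AC = 1.55×10^8 Pa, τ_CB = 5.34×10^7 Pa; maximum is in AC.
τ_max = T_AC·r/J = 323400·0.110/2.30×10^-4 = 1.547×10^8 Pa.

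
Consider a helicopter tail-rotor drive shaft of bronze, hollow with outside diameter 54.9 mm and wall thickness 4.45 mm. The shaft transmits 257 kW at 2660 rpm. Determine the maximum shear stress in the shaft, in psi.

ω = 2π·2660/60 = 278.6 rad/s, so T = P/ω = 257×10³ / 278.6 = 922.6 N·m.
J = π(d_o⁴ − d_i⁴)/32 = π(0.0549⁴ − 0.0460⁴)/32 = 4.523×10^-7 m⁴.
τ_max = T·r/J = 922.6 × 0.0274 / 4.523×10^-7 = 5.600×10^7 Pa.

8120 psi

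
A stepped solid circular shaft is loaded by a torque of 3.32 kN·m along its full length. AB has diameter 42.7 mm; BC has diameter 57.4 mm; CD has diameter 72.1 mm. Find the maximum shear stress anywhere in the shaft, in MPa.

Under the same torque, τ_max = 16T/(πd³) is largest where d is smallest — segment AB (d = 42.7 mm).
τ_max = 16·3320/(π·(0.0427)³) = 2.172×10^8 Pa.

217 MPa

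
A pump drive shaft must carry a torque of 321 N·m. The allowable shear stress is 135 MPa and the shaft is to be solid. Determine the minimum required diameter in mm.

23.0 mm

For a solid shaft τ_max = 16T/(πd³), so d = (16T/(π τ_allow))^(1/3) = (16·321.0/(π·1.35×10^8))^(1/3) = 0.02296 m.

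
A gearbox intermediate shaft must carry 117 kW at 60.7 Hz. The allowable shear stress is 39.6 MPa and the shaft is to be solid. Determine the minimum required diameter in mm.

ω = 2π·60.7 = 381.4 rad/s, so T = P/ω = 117×10³ / 381.4 = 306.8 N·m.
For a solid shaft τ_max = 16T/(πd³), so d = (16T/(π τ_allow))^(1/3) = (16·306.8/(π·3.96×10^7))^(1/3) = 0.03404 m.

34.0 mm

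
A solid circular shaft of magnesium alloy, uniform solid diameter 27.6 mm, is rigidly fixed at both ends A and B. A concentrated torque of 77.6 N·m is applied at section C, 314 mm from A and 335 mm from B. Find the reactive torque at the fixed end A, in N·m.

With uniform GJ and both ends fixed, compatibility θ_AC = θ_CB gives T_A·a = T_B·b, together with T_A + T_B = T₀.
T_A = T₀·b/(a+b) = 77.60·335/649.0 = 40.06 N·m; T_B = 37.54 N·m.

40.1 N·m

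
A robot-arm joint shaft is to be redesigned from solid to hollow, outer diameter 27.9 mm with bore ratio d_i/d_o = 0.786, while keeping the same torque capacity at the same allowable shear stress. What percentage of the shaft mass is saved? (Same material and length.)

Equal τ_max and T ⇒ the solid shaft needs d_s³ = d_o³(1−k⁴), so d_s = 27.9·(1−0.786⁴)^(1/3) = 23.77 mm.
Area ratio A_h/A_s = d_o²(1−k²)/d_s² = (1−k²)/(1−k⁴)^(2/3) = 0.5266.
Mass saving = 1 − 0.5266 = 47.3 %.

47.3 %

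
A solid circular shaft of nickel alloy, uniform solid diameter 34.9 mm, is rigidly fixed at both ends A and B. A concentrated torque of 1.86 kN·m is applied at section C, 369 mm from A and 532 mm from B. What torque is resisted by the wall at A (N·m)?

With uniform GJ and both ends fixed, compatibility θ_AC = θ_CB gives T_A·a = T_B·b, together with T_A + T_B = T₀.
T_A = T₀·b/(a+b) = 1860·532/901.0 = 1098 N·m; T_B = 761.8 N·m.

1100 N·m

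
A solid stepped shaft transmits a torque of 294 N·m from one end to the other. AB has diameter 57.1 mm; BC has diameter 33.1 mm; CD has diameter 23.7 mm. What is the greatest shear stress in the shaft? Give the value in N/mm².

112 N/mm²

Under the same torque, τ_max = 16T/(πd³) is largest where d is smallest — segment CD (d = 23.7 mm).
τ_max = 16·294.0/(π·(0.0237)³) = 1.125×10^8 Pa.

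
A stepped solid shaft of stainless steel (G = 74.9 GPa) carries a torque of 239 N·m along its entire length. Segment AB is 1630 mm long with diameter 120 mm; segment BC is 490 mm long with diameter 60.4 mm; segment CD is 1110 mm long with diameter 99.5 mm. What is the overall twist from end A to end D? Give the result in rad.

0.00182 rad

J_AB = π(0.120)⁴/32 = 2.04×10^-5 m⁴; J_BC = π(0.0604)⁴/32 = 1.31×10^-6 m⁴; J_CD = π(0.0995)⁴/32 = 9.62×10^-6 m⁴.
θ = (T/G)·Σ L_i/J_i = (239.0/74.9×10⁹)·(1.63/2.04×10^-5 + 0.490/1.31×10^-6 + 1.11/9.62×10^-6) = 1.820×10^-3 rad.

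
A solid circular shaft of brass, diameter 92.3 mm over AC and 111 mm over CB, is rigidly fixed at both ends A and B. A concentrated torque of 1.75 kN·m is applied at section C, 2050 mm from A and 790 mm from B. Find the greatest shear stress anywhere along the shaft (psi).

798 psi

Compatibility: T_A·a/J_AC = T_B·b/J_CB with T_A + T_B = T₀.
J_AC = 7.13×10^-6 m⁴, J_CB = 1.49×10^-5 m⁴, so T_A = T₀·(J_AC/a)/((J_AC/a)+(J_CB/b)) = 272.3 N·m, T_B = 1478 N·m.
τ in each portion: τ_AC = 1.76×10^6 Pa, τ_CB = 5.50×10^6 Pa; maximum is in CB.
τ_max = T_CB·r/J = 1478·0.0555/1.49×10^-5 = 5.503×10^6 Pa.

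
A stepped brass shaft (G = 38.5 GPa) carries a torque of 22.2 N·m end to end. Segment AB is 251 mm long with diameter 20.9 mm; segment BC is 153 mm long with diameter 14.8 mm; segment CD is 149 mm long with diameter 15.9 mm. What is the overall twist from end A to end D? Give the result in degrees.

J_AB = π(0.0209)⁴/32 = 1.87×10^-8 m⁴; J_BC = π(0.0148)⁴/32 = 4.71×10^-9 m⁴; J_CD = π(0.0159)⁴/32 = 6.27×10^-9 m⁴.
θ = (T/G)·Σ L_i/J_i = (22.20/38.5×10⁹)·(0.251/1.87×10^-8 + 0.153/4.71×10^-9 + 0.149/6.27×10^-9) = 0.04015 rad.

2.30°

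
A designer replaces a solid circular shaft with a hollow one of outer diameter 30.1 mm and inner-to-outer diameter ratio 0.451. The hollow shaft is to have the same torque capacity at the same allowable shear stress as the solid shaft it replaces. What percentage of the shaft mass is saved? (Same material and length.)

Equal τ_max and T ⇒ the solid shaft needs d_s³ = d_o³(1−k⁴), so d_s = 30.1·(1−0.451⁴)^(1/3) = 29.68 mm.
Area ratio A_h/A_s = d_o²(1−k²)/d_s² = (1−k²)/(1−k⁴)^(2/3) = 0.8194.
Mass saving = 1 − 0.8194 = 18.1 %.

18.1 %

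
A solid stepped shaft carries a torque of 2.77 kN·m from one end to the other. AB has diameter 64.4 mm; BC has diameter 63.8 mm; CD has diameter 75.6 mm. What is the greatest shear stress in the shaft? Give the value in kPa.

Under the same torque, τ_max = 16T/(πd³) is largest where d is smallest — segment BC (d = 63.8 mm).
τ_max = 16·2770/(π·(0.0638)³) = 5.432×10^7 Pa.

54300 kPa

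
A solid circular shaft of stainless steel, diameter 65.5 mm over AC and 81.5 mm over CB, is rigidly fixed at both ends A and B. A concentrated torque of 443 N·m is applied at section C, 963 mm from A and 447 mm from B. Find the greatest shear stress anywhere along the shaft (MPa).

Compatibility: T_A·a/J_AC = T_B·b/J_CB with T_A + T_B = T₀.
J_AC = 1.81×10^-6 m⁴, J_CB = 4.33×10^-6 m⁴, so T_A = T₀·(J_AC/a)/((J_AC/a)+(J_CB/b)) = 71.87 N·m, T_B = 371.1 N·m.
τ in each portion: τ_AC = 1.30×10^6 Pa, τ_CB = 3.49×10^6 Pa; maximum is in CB.
τ_max = T_CB·r/J = 371.1·0.0408/4.33×10^-6 = 3.492×10^6 Pa.

3.49 MPa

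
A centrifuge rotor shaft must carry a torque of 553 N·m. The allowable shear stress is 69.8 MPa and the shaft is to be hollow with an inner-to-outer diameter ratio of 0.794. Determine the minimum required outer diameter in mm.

For a hollow shaft with d_i/d_o = 0.794: τ_max = 16T/(π d_o³ (1−k⁴)), so d_o = [16T/(π τ_allow (1−k⁴))]^(1/3) = [16·553.0/(π·6.98×10^7·0.6026)]^(1/3) = 0.04061 m.

40.6 mm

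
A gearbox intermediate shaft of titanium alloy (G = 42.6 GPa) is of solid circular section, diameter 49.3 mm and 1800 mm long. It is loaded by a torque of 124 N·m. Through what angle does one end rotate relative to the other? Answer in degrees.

0.518°

J = πd⁴/32 = π(0.0493)⁴/32 = 5.799×10^-7 m⁴.
θ = T·L/(G·J) = 124.0 × 1.80 / (42.6×10⁹ × 5.799×10^-7) = 9.034×10^-3 rad.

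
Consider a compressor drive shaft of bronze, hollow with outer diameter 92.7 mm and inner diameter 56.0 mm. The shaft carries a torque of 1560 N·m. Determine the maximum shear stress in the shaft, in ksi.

J = π(d_o⁴ − d_i⁴)/32 = π(0.0927⁴ − 0.0560⁴)/32 = 6.284×10^-6 m⁴.
τ_max = T·r/J = 1560 × 0.0464 / 6.284×10^-6 = 1.151×10^7 Pa.

1.67 ksi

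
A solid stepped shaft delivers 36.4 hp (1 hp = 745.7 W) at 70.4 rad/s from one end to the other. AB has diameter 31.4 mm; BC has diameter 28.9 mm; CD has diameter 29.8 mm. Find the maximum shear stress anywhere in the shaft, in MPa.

81.4 MPa

ω = 70.4 rad/s, so T = P/ω = 36.4×745.7 / 70.40 = 385.6 N·m.
Under the same torque, τ_max = 16T/(πd³) is largest where d is smallest — segment BC (d = 28.9 mm).
τ_max = 16·385.6/(π·(0.0289)³) = 8.135×10^7 Pa.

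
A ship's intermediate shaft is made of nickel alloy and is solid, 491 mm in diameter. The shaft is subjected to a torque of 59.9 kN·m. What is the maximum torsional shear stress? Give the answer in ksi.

0.374 ksi

J = πd⁴/32 = π(0.491)⁴/32 = 5.706×10^-3 m⁴.
τ_max = T·r/J = 59900 × 0.245 / 5.706×10^-3 = 2.577×10^6 Pa.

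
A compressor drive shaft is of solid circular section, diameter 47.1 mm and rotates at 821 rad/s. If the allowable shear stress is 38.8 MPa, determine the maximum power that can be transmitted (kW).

654 kW

J = πd⁴/32 = π(0.0471)⁴/32 = 4.832×10^-7 m⁴.
T_max = τ_allow·J/r = 3.88×10^7 × 4.832×10^-7 / 0.0236 = 796.0 N·m.
ω = 821 rad/s, so P_max = T_max·ω = 6.535×10^5 W.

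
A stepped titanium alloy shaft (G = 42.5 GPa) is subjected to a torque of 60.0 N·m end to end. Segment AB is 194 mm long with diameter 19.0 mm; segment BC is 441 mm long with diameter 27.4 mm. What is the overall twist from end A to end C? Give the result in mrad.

J_AB = π(0.0190)⁴/32 = 1.28×10^-8 m⁴; J_BC = π(0.0274)⁴/32 = 5.53×10^-8 m⁴.
θ = (T/G)·Σ L_i/J_i = (60.00/42.5×10⁹)·(0.194/1.28×10^-8 + 0.441/5.53×10^-8) = 0.03266 rad.

32.7 mrad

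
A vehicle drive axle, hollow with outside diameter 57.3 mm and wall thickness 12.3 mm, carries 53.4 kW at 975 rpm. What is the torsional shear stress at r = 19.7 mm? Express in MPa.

10.9 MPa

ω = 2π·975/60 = 102.1 rad/s, so T = P/ω = 53.4×10³ / 102.1 = 523.0 N·m.
J = π(d_o⁴ − d_i⁴)/32 = π(0.0573⁴ − 0.0327⁴)/32 = 9.461×10^-7 m⁴.
Shear stress varies linearly with radius: τ = T·r/J = 523.0 × 0.0197 / 9.461×10^-7 = 1.089×10^7 Pa.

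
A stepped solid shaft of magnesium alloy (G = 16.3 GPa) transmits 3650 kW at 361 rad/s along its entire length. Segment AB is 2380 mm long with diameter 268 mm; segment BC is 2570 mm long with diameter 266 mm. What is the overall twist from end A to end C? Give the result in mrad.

6.16 mrad

ω = 361 rad/s, so T = P/ω = 3650×10³ / 361.0 = 10110 N·m.
J_AB = π(0.268)⁴/32 = 5.06×10^-4 m⁴; J_BC = π(0.266)⁴/32 = 4.92×10^-4 m⁴.
θ = (T/G)·Σ L_i/J_i = (10110/16.3×10⁹)·(2.38/5.06×10^-4 + 2.57/4.92×10^-4) = 6.158×10^-3 rad.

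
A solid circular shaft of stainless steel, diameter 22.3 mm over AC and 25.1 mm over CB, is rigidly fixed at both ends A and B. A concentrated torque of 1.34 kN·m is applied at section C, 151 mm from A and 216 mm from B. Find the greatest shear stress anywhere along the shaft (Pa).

Compatibility: T_A·a/J_AC = T_B·b/J_CB with T_A + T_B = T₀.
J_AC = 2.43×10^-8 m⁴, J_CB = 3.90×10^-8 m⁴, so T_A = T₀·(J_AC/a)/((J_AC/a)+(J_CB/b)) = 631.5 N·m, T_B = 708.5 N·m.
τ in each portion: τ_AC = 2.90×10^8 Pa, τ_CB = 2.28×10^8 Pa; maximum is in AC.
τ_max = T_AC·r/J = 631.5·0.0112/2.43×10^-8 = 2.900×10^8 Pa.

2.90e8 Pa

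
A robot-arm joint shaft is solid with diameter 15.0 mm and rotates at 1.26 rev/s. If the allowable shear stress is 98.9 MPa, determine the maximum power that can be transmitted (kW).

0.519 kW

J = πd⁴/32 = π(0.0150)⁴/32 = 4.970×10^-9 m⁴.
T_max = τ_allow·J/r = 9.89×10^7 × 4.970×10^-9 / 0.00750 = 65.54 N·m.
ω = 2π·1.26 = 7.917 rad/s, so P_max = T_max·ω = 518.9 W.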